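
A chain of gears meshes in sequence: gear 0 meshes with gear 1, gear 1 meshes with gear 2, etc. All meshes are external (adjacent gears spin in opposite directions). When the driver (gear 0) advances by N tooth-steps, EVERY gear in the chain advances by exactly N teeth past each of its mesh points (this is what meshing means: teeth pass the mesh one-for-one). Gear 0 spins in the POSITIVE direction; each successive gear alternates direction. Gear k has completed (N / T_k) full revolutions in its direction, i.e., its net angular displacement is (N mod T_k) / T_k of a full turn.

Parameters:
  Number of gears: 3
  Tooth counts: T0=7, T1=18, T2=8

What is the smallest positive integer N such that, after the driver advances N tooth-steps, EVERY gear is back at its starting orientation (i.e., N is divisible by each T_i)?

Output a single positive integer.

Gear k returns to start when N is a multiple of T_k.
All gears at start simultaneously when N is a common multiple of [7, 18, 8]; the smallest such N is lcm(7, 18, 8).
Start: lcm = T0 = 7
Fold in T1=18: gcd(7, 18) = 1; lcm(7, 18) = 7 * 18 / 1 = 126 / 1 = 126
Fold in T2=8: gcd(126, 8) = 2; lcm(126, 8) = 126 * 8 / 2 = 1008 / 2 = 504
Full cycle length = 504

Answer: 504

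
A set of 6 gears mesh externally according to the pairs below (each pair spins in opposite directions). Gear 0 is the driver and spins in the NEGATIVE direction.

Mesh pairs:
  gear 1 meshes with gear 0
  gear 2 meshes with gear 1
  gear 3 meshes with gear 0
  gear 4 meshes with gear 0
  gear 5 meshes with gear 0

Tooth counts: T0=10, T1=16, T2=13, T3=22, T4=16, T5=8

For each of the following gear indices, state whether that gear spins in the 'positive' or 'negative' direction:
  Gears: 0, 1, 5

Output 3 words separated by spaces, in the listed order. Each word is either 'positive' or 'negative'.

Answer: negative positive positive

Derivation:
Gear 0 (driver): negative (depth 0)
  gear 1: meshes with gear 0 -> depth 1 -> positive (opposite of gear 0)
  gear 2: meshes with gear 1 -> depth 2 -> negative (opposite of gear 1)
  gear 3: meshes with gear 0 -> depth 1 -> positive (opposite of gear 0)
  gear 4: meshes with gear 0 -> depth 1 -> positive (opposite of gear 0)
  gear 5: meshes with gear 0 -> depth 1 -> positive (opposite of gear 0)
Queried indices 0, 1, 5 -> negative, positive, positive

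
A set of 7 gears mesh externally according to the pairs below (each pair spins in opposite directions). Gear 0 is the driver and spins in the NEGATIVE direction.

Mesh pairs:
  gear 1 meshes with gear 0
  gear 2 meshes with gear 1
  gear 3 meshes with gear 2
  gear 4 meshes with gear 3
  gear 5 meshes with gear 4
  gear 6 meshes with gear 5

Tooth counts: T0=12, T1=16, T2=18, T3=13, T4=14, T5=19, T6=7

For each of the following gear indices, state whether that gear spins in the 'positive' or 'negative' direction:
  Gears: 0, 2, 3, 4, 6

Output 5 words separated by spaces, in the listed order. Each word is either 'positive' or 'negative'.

Gear 0 (driver): negative (depth 0)
  gear 1: meshes with gear 0 -> depth 1 -> positive (opposite of gear 0)
  gear 2: meshes with gear 1 -> depth 2 -> negative (opposite of gear 1)
  gear 3: meshes with gear 2 -> depth 3 -> positive (opposite of gear 2)
  gear 4: meshes with gear 3 -> depth 4 -> negative (opposite of gear 3)
  gear 5: meshes with gear 4 -> depth 5 -> positive (opposite of gear 4)
  gear 6: meshes with gear 5 -> depth 6 -> negative (opposite of gear 5)
Queried indices 0, 2, 3, 4, 6 -> negative, negative, positive, negative, negative

Answer: negative negative positive negative negative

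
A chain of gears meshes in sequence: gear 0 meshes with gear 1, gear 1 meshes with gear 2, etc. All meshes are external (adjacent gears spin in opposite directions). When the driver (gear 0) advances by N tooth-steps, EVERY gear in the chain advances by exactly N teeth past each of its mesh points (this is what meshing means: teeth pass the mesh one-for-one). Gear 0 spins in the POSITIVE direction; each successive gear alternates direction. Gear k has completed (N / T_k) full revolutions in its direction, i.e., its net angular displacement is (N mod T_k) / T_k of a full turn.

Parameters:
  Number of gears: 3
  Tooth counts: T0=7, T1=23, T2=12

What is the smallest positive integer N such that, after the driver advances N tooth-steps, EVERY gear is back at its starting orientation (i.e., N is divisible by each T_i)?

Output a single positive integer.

Answer: 1932

Derivation:
Gear k returns to start when N is a multiple of T_k.
All gears at start simultaneously when N is a common multiple of [7, 23, 12]; the smallest such N is lcm(7, 23, 12).
Start: lcm = T0 = 7
Fold in T1=23: gcd(7, 23) = 1; lcm(7, 23) = 7 * 23 / 1 = 161 / 1 = 161
Fold in T2=12: gcd(161, 12) = 1; lcm(161, 12) = 161 * 12 / 1 = 1932 / 1 = 1932
Full cycle length = 1932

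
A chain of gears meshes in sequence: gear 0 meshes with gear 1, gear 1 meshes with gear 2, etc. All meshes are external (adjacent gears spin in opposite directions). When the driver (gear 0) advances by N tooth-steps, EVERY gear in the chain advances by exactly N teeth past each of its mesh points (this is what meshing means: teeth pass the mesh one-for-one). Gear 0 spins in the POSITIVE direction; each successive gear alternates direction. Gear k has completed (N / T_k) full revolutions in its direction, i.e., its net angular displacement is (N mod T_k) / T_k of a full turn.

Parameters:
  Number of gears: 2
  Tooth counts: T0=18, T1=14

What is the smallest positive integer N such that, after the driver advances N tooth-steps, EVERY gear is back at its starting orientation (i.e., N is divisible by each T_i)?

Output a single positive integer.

Answer: 126

Derivation:
Gear k returns to start when N is a multiple of T_k.
All gears at start simultaneously when N is a common multiple of [18, 14]; the smallest such N is lcm(18, 14).
Start: lcm = T0 = 18
Fold in T1=14: gcd(18, 14) = 2; lcm(18, 14) = 18 * 14 / 2 = 252 / 2 = 126
Full cycle length = 126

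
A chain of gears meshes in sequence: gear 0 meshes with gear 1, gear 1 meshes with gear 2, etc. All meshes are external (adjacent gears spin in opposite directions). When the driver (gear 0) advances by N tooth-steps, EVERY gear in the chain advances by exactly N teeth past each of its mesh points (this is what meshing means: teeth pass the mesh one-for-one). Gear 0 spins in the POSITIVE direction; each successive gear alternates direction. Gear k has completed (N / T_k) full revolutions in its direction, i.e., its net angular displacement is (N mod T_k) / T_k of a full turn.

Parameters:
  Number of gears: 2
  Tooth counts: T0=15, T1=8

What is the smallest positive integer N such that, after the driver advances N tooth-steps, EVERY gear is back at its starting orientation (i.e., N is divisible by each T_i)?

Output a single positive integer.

Gear k returns to start when N is a multiple of T_k.
All gears at start simultaneously when N is a common multiple of [15, 8]; the smallest such N is lcm(15, 8).
Start: lcm = T0 = 15
Fold in T1=8: gcd(15, 8) = 1; lcm(15, 8) = 15 * 8 / 1 = 120 / 1 = 120
Full cycle length = 120

Answer: 120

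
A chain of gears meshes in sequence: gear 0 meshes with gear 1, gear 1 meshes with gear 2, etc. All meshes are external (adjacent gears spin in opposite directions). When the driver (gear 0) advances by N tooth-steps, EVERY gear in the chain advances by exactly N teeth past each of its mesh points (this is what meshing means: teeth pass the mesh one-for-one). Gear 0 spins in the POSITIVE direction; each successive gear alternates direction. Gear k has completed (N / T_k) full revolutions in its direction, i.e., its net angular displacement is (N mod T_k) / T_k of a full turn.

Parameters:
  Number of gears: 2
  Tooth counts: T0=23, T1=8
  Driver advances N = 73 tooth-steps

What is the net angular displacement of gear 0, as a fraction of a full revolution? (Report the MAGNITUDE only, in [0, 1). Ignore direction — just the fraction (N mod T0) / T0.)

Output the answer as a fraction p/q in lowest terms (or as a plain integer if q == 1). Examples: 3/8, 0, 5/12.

Answer: 4/23

Derivation:
Chain of 2 gears, tooth counts: [23, 8]
  gear 0: T0=23, direction=positive, advance = 73 mod 23 = 4 teeth = 4/23 turn
  gear 1: T1=8, direction=negative, advance = 73 mod 8 = 1 teeth = 1/8 turn
Gear 0: 73 mod 23 = 4
Fraction = 4 / 23 = 4/23 (gcd(4,23)=1) = 4/23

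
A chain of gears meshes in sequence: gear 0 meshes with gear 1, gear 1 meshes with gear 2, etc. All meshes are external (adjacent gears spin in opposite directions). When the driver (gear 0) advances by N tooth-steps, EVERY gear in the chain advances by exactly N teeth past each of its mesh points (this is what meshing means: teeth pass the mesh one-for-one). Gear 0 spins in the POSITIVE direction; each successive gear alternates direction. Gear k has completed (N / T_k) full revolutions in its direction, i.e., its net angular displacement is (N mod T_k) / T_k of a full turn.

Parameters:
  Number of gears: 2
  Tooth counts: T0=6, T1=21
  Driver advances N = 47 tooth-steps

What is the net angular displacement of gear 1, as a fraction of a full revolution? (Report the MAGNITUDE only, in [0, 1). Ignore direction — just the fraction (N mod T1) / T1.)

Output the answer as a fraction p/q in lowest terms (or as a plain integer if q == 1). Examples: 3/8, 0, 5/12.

Answer: 5/21

Derivation:
Chain of 2 gears, tooth counts: [6, 21]
  gear 0: T0=6, direction=positive, advance = 47 mod 6 = 5 teeth = 5/6 turn
  gear 1: T1=21, direction=negative, advance = 47 mod 21 = 5 teeth = 5/21 turn
Gear 1: 47 mod 21 = 5
Fraction = 5 / 21 = 5/21 (gcd(5,21)=1) = 5/21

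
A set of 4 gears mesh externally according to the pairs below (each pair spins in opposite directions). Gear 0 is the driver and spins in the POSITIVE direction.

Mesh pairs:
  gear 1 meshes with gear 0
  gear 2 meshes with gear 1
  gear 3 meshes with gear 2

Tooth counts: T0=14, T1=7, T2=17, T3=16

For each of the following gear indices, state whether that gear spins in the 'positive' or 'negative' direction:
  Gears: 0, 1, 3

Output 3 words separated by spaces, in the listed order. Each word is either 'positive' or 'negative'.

Gear 0 (driver): positive (depth 0)
  gear 1: meshes with gear 0 -> depth 1 -> negative (opposite of gear 0)
  gear 2: meshes with gear 1 -> depth 2 -> positive (opposite of gear 1)
  gear 3: meshes with gear 2 -> depth 3 -> negative (opposite of gear 2)
Queried indices 0, 1, 3 -> positive, negative, negative

Answer: positive negative negative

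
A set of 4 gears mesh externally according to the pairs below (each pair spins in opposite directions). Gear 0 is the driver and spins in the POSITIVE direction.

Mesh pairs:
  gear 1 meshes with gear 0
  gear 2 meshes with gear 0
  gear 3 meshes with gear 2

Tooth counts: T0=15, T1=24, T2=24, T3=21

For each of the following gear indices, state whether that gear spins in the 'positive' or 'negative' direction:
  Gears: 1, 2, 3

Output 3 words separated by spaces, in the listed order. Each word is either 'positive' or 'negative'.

Answer: negative negative positive

Derivation:
Gear 0 (driver): positive (depth 0)
  gear 1: meshes with gear 0 -> depth 1 -> negative (opposite of gear 0)
  gear 2: meshes with gear 0 -> depth 1 -> negative (opposite of gear 0)
  gear 3: meshes with gear 2 -> depth 2 -> positive (opposite of gear 2)
Queried indices 1, 2, 3 -> negative, negative, positive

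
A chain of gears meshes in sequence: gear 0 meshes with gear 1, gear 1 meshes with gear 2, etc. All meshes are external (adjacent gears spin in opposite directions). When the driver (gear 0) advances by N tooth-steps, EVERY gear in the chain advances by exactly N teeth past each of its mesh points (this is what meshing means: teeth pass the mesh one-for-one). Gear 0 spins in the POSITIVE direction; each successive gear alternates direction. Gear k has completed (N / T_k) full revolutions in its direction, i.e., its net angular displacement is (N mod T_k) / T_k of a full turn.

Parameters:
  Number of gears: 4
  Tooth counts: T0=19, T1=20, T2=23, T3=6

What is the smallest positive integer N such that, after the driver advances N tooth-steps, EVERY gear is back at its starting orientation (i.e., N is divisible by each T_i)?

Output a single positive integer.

Answer: 26220

Derivation:
Gear k returns to start when N is a multiple of T_k.
All gears at start simultaneously when N is a common multiple of [19, 20, 23, 6]; the smallest such N is lcm(19, 20, 23, 6).
Start: lcm = T0 = 19
Fold in T1=20: gcd(19, 20) = 1; lcm(19, 20) = 19 * 20 / 1 = 380 / 1 = 380
Fold in T2=23: gcd(380, 23) = 1; lcm(380, 23) = 380 * 23 / 1 = 8740 / 1 = 8740
Fold in T3=6: gcd(8740, 6) = 2; lcm(8740, 6) = 8740 * 6 / 2 = 52440 / 2 = 26220
Full cycle length = 26220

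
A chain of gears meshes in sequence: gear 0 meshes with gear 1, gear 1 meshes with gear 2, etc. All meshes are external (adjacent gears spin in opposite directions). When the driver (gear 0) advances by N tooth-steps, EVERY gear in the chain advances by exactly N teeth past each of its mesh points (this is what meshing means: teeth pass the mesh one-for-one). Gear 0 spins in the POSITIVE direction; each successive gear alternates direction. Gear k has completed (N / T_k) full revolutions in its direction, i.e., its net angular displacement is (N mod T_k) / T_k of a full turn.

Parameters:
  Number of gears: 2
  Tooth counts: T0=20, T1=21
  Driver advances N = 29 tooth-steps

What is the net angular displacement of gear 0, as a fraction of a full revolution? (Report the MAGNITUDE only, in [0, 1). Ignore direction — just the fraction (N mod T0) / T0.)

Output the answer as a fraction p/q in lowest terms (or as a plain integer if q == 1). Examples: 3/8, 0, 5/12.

Chain of 2 gears, tooth counts: [20, 21]
  gear 0: T0=20, direction=positive, advance = 29 mod 20 = 9 teeth = 9/20 turn
  gear 1: T1=21, direction=negative, advance = 29 mod 21 = 8 teeth = 8/21 turn
Gear 0: 29 mod 20 = 9
Fraction = 9 / 20 = 9/20 (gcd(9,20)=1) = 9/20

Answer: 9/20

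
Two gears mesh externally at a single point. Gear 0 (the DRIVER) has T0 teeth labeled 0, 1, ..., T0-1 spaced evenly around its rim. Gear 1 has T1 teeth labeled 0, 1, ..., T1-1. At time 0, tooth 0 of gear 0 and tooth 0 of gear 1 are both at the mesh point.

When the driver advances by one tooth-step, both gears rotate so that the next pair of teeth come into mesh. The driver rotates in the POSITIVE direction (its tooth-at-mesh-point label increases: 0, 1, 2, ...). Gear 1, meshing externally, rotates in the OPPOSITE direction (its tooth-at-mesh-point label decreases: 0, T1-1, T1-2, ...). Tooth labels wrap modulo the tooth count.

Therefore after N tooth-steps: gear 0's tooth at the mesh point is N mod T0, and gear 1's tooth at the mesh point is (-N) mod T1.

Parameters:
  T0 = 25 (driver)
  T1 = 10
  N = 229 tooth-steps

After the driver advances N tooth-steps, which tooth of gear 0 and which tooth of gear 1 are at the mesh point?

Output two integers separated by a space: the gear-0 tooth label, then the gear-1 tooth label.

Gear 0 (driver, T0=25): tooth at mesh = N mod T0
  229 = 9 * 25 + 4, so 229 mod 25 = 4
  gear 0 tooth = 4
Gear 1 (driven, T1=10): tooth at mesh = (-N) mod T1
  229 = 22 * 10 + 9, so 229 mod 10 = 9
  (-229) mod 10 = (-9) mod 10 = 10 - 9 = 1
Mesh after 229 steps: gear-0 tooth 4 meets gear-1 tooth 1

Answer: 4 1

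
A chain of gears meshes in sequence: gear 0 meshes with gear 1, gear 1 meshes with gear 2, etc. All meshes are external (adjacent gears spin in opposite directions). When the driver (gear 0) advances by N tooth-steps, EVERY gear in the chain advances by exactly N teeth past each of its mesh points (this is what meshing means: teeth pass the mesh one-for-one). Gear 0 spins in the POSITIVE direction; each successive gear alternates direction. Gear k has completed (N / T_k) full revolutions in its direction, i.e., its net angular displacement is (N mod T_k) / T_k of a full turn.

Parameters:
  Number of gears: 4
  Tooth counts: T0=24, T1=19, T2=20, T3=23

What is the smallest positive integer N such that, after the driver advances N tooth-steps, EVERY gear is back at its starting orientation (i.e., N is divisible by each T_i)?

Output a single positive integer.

Gear k returns to start when N is a multiple of T_k.
All gears at start simultaneously when N is a common multiple of [24, 19, 20, 23]; the smallest such N is lcm(24, 19, 20, 23).
Start: lcm = T0 = 24
Fold in T1=19: gcd(24, 19) = 1; lcm(24, 19) = 24 * 19 / 1 = 456 / 1 = 456
Fold in T2=20: gcd(456, 20) = 4; lcm(456, 20) = 456 * 20 / 4 = 9120 / 4 = 2280
Fold in T3=23: gcd(2280, 23) = 1; lcm(2280, 23) = 2280 * 23 / 1 = 52440 / 1 = 52440
Full cycle length = 52440

Answer: 52440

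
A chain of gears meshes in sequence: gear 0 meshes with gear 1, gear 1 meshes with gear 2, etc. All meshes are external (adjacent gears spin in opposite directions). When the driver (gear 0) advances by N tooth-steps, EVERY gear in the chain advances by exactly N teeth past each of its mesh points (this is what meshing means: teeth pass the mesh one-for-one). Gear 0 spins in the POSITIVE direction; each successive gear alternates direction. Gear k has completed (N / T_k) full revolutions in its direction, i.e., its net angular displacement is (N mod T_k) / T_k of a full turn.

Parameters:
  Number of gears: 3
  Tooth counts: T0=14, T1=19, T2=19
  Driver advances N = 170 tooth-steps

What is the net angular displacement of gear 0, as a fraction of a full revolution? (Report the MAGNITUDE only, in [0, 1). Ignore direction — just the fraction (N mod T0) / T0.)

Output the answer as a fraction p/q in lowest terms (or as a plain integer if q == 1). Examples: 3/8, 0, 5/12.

Chain of 3 gears, tooth counts: [14, 19, 19]
  gear 0: T0=14, direction=positive, advance = 170 mod 14 = 2 teeth = 2/14 turn
  gear 1: T1=19, direction=negative, advance = 170 mod 19 = 18 teeth = 18/19 turn
  gear 2: T2=19, direction=positive, advance = 170 mod 19 = 18 teeth = 18/19 turn
Gear 0: 170 mod 14 = 2
Fraction = 2 / 14 = 1/7 (gcd(2,14)=2) = 1/7

Answer: 1/7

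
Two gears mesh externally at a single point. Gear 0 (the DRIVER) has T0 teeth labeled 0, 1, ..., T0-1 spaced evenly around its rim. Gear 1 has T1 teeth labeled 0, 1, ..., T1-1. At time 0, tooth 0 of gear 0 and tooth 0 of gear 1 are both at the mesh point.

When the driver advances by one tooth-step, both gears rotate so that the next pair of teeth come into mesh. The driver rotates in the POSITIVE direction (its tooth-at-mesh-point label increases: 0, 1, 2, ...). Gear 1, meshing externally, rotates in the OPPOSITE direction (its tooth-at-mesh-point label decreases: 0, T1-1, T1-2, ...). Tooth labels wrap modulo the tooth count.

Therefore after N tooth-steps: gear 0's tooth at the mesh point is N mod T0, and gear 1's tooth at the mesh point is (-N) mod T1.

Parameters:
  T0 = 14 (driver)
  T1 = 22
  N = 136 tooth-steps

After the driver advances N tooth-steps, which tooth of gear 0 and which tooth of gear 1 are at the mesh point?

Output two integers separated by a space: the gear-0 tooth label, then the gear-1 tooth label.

Gear 0 (driver, T0=14): tooth at mesh = N mod T0
  136 = 9 * 14 + 10, so 136 mod 14 = 10
  gear 0 tooth = 10
Gear 1 (driven, T1=22): tooth at mesh = (-N) mod T1
  136 = 6 * 22 + 4, so 136 mod 22 = 4
  (-136) mod 22 = (-4) mod 22 = 22 - 4 = 18
Mesh after 136 steps: gear-0 tooth 10 meets gear-1 tooth 18

Answer: 10 18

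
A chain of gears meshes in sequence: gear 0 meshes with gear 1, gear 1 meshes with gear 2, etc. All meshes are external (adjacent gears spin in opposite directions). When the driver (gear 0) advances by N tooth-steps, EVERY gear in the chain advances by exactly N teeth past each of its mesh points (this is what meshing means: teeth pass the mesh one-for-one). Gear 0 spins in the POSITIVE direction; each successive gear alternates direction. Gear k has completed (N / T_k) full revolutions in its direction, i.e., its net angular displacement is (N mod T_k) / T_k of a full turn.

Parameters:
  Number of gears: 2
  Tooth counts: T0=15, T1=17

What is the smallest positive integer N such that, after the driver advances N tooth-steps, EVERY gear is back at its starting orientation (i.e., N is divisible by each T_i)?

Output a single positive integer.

Answer: 255

Derivation:
Gear k returns to start when N is a multiple of T_k.
All gears at start simultaneously when N is a common multiple of [15, 17]; the smallest such N is lcm(15, 17).
Start: lcm = T0 = 15
Fold in T1=17: gcd(15, 17) = 1; lcm(15, 17) = 15 * 17 / 1 = 255 / 1 = 255
Full cycle length = 255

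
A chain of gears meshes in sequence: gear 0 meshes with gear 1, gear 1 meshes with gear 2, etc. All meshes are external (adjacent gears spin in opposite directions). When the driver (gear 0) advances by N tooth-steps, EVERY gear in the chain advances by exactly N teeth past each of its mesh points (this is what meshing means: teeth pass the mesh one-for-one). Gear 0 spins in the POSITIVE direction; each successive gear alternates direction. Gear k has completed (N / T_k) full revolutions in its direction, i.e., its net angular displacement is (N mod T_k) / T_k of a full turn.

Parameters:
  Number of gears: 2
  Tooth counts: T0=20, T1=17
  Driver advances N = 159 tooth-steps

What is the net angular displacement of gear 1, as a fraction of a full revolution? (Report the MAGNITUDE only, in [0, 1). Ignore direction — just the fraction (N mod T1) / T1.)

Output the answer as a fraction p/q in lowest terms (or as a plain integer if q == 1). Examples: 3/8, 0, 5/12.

Answer: 6/17

Derivation:
Chain of 2 gears, tooth counts: [20, 17]
  gear 0: T0=20, direction=positive, advance = 159 mod 20 = 19 teeth = 19/20 turn
  gear 1: T1=17, direction=negative, advance = 159 mod 17 = 6 teeth = 6/17 turn
Gear 1: 159 mod 17 = 6
Fraction = 6 / 17 = 6/17 (gcd(6,17)=1) = 6/17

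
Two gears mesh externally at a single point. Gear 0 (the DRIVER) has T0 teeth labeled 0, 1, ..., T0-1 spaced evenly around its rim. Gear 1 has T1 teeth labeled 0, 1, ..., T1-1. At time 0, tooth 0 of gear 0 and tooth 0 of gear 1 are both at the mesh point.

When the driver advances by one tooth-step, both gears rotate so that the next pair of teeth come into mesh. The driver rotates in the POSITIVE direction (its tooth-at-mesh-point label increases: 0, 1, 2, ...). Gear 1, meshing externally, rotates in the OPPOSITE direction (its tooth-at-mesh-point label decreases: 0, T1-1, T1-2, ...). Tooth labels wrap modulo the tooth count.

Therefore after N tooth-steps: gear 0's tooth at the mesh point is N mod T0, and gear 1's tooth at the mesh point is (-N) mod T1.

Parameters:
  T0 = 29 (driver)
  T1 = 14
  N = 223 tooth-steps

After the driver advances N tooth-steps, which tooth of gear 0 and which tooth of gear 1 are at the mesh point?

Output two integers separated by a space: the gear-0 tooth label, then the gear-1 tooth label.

Answer: 20 1

Derivation:
Gear 0 (driver, T0=29): tooth at mesh = N mod T0
  223 = 7 * 29 + 20, so 223 mod 29 = 20
  gear 0 tooth = 20
Gear 1 (driven, T1=14): tooth at mesh = (-N) mod T1
  223 = 15 * 14 + 13, so 223 mod 14 = 13
  (-223) mod 14 = (-13) mod 14 = 14 - 13 = 1
Mesh after 223 steps: gear-0 tooth 20 meets gear-1 tooth 1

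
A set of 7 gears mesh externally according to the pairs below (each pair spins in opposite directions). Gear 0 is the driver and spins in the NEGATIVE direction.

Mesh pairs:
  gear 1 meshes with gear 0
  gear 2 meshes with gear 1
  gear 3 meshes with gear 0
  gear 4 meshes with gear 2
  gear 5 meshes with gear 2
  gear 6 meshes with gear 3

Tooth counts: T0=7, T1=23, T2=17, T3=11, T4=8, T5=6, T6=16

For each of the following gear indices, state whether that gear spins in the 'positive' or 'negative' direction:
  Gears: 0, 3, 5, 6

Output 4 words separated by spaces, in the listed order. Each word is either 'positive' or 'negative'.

Gear 0 (driver): negative (depth 0)
  gear 1: meshes with gear 0 -> depth 1 -> positive (opposite of gear 0)
  gear 2: meshes with gear 1 -> depth 2 -> negative (opposite of gear 1)
  gear 3: meshes with gear 0 -> depth 1 -> positive (opposite of gear 0)
  gear 4: meshes with gear 2 -> depth 3 -> positive (opposite of gear 2)
  gear 5: meshes with gear 2 -> depth 3 -> positive (opposite of gear 2)
  gear 6: meshes with gear 3 -> depth 2 -> negative (opposite of gear 3)
Queried indices 0, 3, 5, 6 -> negative, positive, positive, negative

Answer: negative positive positive negative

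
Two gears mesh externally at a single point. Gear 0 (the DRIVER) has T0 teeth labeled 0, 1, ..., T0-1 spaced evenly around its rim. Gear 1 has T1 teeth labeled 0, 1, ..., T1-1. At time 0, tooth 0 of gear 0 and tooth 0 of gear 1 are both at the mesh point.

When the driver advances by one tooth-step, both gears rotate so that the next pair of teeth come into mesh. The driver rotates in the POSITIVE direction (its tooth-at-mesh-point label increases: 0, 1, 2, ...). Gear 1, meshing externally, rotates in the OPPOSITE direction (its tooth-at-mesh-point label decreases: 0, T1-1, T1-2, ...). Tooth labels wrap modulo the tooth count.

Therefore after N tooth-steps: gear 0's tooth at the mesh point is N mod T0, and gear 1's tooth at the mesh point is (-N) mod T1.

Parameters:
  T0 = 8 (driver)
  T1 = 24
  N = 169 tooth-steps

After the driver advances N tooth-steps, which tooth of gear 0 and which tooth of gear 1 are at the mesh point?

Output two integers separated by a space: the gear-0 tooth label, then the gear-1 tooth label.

Answer: 1 23

Derivation:
Gear 0 (driver, T0=8): tooth at mesh = N mod T0
  169 = 21 * 8 + 1, so 169 mod 8 = 1
  gear 0 tooth = 1
Gear 1 (driven, T1=24): tooth at mesh = (-N) mod T1
  169 = 7 * 24 + 1, so 169 mod 24 = 1
  (-169) mod 24 = (-1) mod 24 = 24 - 1 = 23
Mesh after 169 steps: gear-0 tooth 1 meets gear-1 tooth 23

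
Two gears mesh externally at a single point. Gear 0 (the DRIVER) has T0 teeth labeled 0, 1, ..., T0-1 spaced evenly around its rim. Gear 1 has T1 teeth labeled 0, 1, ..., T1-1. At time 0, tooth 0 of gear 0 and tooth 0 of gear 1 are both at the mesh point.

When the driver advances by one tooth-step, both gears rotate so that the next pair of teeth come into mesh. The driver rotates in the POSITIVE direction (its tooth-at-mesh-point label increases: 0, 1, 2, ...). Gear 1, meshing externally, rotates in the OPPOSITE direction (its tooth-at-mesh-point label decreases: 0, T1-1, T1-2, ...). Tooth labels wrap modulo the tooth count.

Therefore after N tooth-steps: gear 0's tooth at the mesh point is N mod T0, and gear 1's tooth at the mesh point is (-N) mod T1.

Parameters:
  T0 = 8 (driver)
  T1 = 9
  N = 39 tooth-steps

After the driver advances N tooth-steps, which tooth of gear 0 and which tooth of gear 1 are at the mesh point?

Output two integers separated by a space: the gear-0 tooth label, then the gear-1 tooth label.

Gear 0 (driver, T0=8): tooth at mesh = N mod T0
  39 = 4 * 8 + 7, so 39 mod 8 = 7
  gear 0 tooth = 7
Gear 1 (driven, T1=9): tooth at mesh = (-N) mod T1
  39 = 4 * 9 + 3, so 39 mod 9 = 3
  (-39) mod 9 = (-3) mod 9 = 9 - 3 = 6
Mesh after 39 steps: gear-0 tooth 7 meets gear-1 tooth 6

Answer: 7 6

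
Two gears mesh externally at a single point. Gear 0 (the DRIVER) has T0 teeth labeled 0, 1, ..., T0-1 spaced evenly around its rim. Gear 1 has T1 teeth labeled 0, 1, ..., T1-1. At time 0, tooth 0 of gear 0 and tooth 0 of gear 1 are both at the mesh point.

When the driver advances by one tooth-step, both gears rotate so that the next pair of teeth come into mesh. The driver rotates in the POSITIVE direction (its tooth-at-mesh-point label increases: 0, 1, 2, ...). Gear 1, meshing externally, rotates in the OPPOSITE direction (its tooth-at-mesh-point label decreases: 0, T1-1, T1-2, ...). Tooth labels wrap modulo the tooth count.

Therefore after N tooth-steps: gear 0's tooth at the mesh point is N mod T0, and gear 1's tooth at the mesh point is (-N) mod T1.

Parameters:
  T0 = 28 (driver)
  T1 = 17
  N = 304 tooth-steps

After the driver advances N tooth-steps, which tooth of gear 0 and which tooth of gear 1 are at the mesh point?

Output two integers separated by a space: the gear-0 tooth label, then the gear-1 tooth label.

Gear 0 (driver, T0=28): tooth at mesh = N mod T0
  304 = 10 * 28 + 24, so 304 mod 28 = 24
  gear 0 tooth = 24
Gear 1 (driven, T1=17): tooth at mesh = (-N) mod T1
  304 = 17 * 17 + 15, so 304 mod 17 = 15
  (-304) mod 17 = (-15) mod 17 = 17 - 15 = 2
Mesh after 304 steps: gear-0 tooth 24 meets gear-1 tooth 2

Answer: 24 2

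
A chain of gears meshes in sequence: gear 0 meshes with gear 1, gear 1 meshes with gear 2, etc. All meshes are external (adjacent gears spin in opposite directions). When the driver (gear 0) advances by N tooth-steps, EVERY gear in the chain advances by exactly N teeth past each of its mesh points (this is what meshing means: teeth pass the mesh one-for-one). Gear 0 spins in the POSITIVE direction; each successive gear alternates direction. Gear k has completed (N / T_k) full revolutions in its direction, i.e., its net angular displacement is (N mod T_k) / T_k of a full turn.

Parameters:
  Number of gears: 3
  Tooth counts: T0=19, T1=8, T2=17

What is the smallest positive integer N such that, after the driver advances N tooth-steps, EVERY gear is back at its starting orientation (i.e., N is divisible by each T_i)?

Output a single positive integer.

Answer: 2584

Derivation:
Gear k returns to start when N is a multiple of T_k.
All gears at start simultaneously when N is a common multiple of [19, 8, 17]; the smallest such N is lcm(19, 8, 17).
Start: lcm = T0 = 19
Fold in T1=8: gcd(19, 8) = 1; lcm(19, 8) = 19 * 8 / 1 = 152 / 1 = 152
Fold in T2=17: gcd(152, 17) = 1; lcm(152, 17) = 152 * 17 / 1 = 2584 / 1 = 2584
Full cycle length = 2584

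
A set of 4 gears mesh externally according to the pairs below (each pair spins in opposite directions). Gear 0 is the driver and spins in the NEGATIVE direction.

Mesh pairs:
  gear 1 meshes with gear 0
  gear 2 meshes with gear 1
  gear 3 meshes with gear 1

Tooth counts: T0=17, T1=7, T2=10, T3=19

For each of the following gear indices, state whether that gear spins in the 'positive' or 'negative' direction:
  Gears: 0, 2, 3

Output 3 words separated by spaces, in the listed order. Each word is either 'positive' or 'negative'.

Gear 0 (driver): negative (depth 0)
  gear 1: meshes with gear 0 -> depth 1 -> positive (opposite of gear 0)
  gear 2: meshes with gear 1 -> depth 2 -> negative (opposite of gear 1)
  gear 3: meshes with gear 1 -> depth 2 -> negative (opposite of gear 1)
Queried indices 0, 2, 3 -> negative, negative, negative

Answer: negative negative negative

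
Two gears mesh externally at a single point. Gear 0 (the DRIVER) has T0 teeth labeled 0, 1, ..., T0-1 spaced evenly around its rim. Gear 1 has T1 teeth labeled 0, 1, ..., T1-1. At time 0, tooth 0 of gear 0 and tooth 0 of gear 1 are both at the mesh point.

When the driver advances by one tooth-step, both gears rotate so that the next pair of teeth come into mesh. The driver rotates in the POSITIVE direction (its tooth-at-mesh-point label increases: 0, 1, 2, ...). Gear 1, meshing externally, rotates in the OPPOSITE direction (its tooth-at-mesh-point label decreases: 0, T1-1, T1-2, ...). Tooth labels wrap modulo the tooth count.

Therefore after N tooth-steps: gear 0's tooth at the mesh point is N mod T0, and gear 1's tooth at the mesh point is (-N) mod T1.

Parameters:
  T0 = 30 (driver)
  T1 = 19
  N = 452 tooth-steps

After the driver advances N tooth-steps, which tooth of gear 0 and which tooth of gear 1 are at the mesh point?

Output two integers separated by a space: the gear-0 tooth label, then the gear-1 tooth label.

Answer: 2 4

Derivation:
Gear 0 (driver, T0=30): tooth at mesh = N mod T0
  452 = 15 * 30 + 2, so 452 mod 30 = 2
  gear 0 tooth = 2
Gear 1 (driven, T1=19): tooth at mesh = (-N) mod T1
  452 = 23 * 19 + 15, so 452 mod 19 = 15
  (-452) mod 19 = (-15) mod 19 = 19 - 15 = 4
Mesh after 452 steps: gear-0 tooth 2 meets gear-1 tooth 4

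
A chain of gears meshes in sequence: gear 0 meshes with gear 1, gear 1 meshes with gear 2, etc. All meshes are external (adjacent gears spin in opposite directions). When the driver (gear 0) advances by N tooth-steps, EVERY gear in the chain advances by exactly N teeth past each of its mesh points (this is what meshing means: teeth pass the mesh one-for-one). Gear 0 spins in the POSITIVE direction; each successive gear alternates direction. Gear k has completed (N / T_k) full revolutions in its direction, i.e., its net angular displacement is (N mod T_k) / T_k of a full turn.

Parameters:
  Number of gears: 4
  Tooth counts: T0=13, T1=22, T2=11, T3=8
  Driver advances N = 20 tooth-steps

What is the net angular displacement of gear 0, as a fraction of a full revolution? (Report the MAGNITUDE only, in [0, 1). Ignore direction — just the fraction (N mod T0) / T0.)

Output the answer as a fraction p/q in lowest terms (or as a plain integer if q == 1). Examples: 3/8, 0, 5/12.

Answer: 7/13

Derivation:
Chain of 4 gears, tooth counts: [13, 22, 11, 8]
  gear 0: T0=13, direction=positive, advance = 20 mod 13 = 7 teeth = 7/13 turn
  gear 1: T1=22, direction=negative, advance = 20 mod 22 = 20 teeth = 20/22 turn
  gear 2: T2=11, direction=positive, advance = 20 mod 11 = 9 teeth = 9/11 turn
  gear 3: T3=8, direction=negative, advance = 20 mod 8 = 4 teeth = 4/8 turn
Gear 0: 20 mod 13 = 7
Fraction = 7 / 13 = 7/13 (gcd(7,13)=1) = 7/13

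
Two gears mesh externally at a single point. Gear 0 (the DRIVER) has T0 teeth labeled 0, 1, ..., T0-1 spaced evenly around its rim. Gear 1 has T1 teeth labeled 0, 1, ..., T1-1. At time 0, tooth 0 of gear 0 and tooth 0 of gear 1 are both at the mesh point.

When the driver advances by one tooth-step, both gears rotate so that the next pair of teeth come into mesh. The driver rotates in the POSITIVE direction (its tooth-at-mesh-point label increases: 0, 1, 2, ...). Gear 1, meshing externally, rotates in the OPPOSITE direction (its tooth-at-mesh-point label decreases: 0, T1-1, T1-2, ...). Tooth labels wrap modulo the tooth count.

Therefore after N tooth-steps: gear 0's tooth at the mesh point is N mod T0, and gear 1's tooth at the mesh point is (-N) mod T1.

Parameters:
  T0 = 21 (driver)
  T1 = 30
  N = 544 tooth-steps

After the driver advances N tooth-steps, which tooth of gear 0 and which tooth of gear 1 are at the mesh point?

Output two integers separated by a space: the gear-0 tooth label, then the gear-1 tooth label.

Gear 0 (driver, T0=21): tooth at mesh = N mod T0
  544 = 25 * 21 + 19, so 544 mod 21 = 19
  gear 0 tooth = 19
Gear 1 (driven, T1=30): tooth at mesh = (-N) mod T1
  544 = 18 * 30 + 4, so 544 mod 30 = 4
  (-544) mod 30 = (-4) mod 30 = 30 - 4 = 26
Mesh after 544 steps: gear-0 tooth 19 meets gear-1 tooth 26

Answer: 19 26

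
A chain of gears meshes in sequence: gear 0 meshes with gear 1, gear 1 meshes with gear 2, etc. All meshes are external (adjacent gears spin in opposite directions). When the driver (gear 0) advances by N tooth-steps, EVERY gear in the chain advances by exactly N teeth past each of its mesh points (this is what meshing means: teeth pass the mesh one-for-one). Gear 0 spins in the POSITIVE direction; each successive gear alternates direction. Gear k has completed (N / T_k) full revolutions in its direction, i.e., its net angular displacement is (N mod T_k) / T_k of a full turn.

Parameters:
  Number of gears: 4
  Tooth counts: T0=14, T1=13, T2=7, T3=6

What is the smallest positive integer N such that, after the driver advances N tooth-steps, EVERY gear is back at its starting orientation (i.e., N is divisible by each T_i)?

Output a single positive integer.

Gear k returns to start when N is a multiple of T_k.
All gears at start simultaneously when N is a common multiple of [14, 13, 7, 6]; the smallest such N is lcm(14, 13, 7, 6).
Start: lcm = T0 = 14
Fold in T1=13: gcd(14, 13) = 1; lcm(14, 13) = 14 * 13 / 1 = 182 / 1 = 182
Fold in T2=7: gcd(182, 7) = 7; lcm(182, 7) = 182 * 7 / 7 = 1274 / 7 = 182
Fold in T3=6: gcd(182, 6) = 2; lcm(182, 6) = 182 * 6 / 2 = 1092 / 2 = 546
Full cycle length = 546

Answer: 546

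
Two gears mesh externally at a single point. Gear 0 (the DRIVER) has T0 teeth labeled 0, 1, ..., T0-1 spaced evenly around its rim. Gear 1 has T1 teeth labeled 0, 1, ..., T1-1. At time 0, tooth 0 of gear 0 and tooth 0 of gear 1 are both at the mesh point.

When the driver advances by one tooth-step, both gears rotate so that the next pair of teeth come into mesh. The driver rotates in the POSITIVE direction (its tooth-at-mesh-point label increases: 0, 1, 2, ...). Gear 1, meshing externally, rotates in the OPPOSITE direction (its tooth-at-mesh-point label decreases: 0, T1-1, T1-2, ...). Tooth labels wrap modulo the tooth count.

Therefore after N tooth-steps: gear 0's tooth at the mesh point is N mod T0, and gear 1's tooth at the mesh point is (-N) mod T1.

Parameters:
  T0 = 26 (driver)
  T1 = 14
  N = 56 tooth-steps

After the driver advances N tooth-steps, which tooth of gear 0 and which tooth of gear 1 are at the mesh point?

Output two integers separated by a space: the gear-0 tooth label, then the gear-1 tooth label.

Answer: 4 0

Derivation:
Gear 0 (driver, T0=26): tooth at mesh = N mod T0
  56 = 2 * 26 + 4, so 56 mod 26 = 4
  gear 0 tooth = 4
Gear 1 (driven, T1=14): tooth at mesh = (-N) mod T1
  56 = 4 * 14 + 0, so 56 mod 14 = 0
  (-56) mod 14 = 0
Mesh after 56 steps: gear-0 tooth 4 meets gear-1 tooth 0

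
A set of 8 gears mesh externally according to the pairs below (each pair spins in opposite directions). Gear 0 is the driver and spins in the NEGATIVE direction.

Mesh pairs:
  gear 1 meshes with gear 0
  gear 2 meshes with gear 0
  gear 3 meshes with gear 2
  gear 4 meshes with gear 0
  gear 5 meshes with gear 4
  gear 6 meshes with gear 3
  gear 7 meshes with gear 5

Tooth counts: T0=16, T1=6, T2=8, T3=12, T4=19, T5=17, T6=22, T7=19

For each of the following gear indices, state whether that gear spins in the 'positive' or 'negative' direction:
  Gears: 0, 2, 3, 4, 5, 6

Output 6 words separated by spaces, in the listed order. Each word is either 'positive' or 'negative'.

Gear 0 (driver): negative (depth 0)
  gear 1: meshes with gear 0 -> depth 1 -> positive (opposite of gear 0)
  gear 2: meshes with gear 0 -> depth 1 -> positive (opposite of gear 0)
  gear 3: meshes with gear 2 -> depth 2 -> negative (opposite of gear 2)
  gear 4: meshes with gear 0 -> depth 1 -> positive (opposite of gear 0)
  gear 5: meshes with gear 4 -> depth 2 -> negative (opposite of gear 4)
  gear 6: meshes with gear 3 -> depth 3 -> positive (opposite of gear 3)
  gear 7: meshes with gear 5 -> depth 3 -> positive (opposite of gear 5)
Queried indices 0, 2, 3, 4, 5, 6 -> negative, positive, negative, positive, negative, positive

Answer: negative positive negative positive negative positive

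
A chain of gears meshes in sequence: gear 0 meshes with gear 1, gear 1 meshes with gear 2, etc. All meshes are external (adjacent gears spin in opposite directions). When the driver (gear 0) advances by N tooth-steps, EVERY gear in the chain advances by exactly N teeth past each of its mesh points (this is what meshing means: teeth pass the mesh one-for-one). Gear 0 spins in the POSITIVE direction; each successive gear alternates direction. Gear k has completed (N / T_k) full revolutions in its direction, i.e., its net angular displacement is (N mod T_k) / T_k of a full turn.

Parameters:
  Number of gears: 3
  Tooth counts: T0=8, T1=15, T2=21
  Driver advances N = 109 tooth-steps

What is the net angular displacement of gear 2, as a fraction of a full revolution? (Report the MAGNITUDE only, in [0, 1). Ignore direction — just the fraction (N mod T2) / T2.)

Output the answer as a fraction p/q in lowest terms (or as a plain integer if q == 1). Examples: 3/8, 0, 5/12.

Answer: 4/21

Derivation:
Chain of 3 gears, tooth counts: [8, 15, 21]
  gear 0: T0=8, direction=positive, advance = 109 mod 8 = 5 teeth = 5/8 turn
  gear 1: T1=15, direction=negative, advance = 109 mod 15 = 4 teeth = 4/15 turn
  gear 2: T2=21, direction=positive, advance = 109 mod 21 = 4 teeth = 4/21 turn
Gear 2: 109 mod 21 = 4
Fraction = 4 / 21 = 4/21 (gcd(4,21)=1) = 4/21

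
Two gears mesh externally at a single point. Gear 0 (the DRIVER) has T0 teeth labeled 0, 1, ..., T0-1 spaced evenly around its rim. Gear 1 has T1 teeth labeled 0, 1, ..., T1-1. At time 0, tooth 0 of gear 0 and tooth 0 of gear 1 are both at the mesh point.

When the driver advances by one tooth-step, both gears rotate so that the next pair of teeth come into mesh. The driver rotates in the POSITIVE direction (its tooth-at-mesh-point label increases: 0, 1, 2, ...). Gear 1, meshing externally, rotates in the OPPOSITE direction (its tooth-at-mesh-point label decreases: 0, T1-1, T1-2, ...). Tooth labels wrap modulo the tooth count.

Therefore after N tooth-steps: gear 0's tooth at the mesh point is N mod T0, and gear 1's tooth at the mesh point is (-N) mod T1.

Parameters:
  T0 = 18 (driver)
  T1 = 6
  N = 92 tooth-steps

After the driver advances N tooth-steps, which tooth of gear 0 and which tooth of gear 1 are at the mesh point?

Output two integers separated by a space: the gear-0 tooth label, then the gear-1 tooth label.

Gear 0 (driver, T0=18): tooth at mesh = N mod T0
  92 = 5 * 18 + 2, so 92 mod 18 = 2
  gear 0 tooth = 2
Gear 1 (driven, T1=6): tooth at mesh = (-N) mod T1
  92 = 15 * 6 + 2, so 92 mod 6 = 2
  (-92) mod 6 = (-2) mod 6 = 6 - 2 = 4
Mesh after 92 steps: gear-0 tooth 2 meets gear-1 tooth 4

Answer: 2 4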